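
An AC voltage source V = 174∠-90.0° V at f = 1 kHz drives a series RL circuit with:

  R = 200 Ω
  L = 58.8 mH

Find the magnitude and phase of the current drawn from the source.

Step 1 — Angular frequency: ω = 2π·f = 2π·1000 = 6283 rad/s.
Step 2 — Component impedances:
  R: Z = R = 200 Ω
  L: Z = jωL = j·6283·0.0588 = 0 + j369.5 Ω
Step 3 — Series combination: Z_total = R + L = 200 + j369.5 Ω = 420.1∠61.6° Ω.
Step 4 — Source phasor: V = 174∠-90.0° V = 0 - j174 V.
Step 5 — Ohm's law: I = V / Z_total = (0 - j174) / (200 + j369.5) = -0.3642 - j0.1972 A.
Step 6 — Convert to polar: |I| = 0.4142 A, ∠I = -151.6°.

I = 0.4142∠-151.6° A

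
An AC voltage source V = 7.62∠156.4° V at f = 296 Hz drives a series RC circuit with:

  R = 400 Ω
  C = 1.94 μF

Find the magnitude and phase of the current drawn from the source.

Step 1 — Angular frequency: ω = 2π·f = 2π·296 = 1860 rad/s.
Step 2 — Component impedances:
  R: Z = R = 400 Ω
  C: Z = 1/(jωC) = -j/(ω·C) = 0 - j277.2 Ω
Step 3 — Series combination: Z_total = R + C = 400 - j277.2 Ω = 486.6∠-34.7° Ω.
Step 4 — Source phasor: V = 7.62∠156.4° V = -6.983 + j3.051 V.
Step 5 — Ohm's law: I = V / Z_total = (-6.983 + j3.051) / (400 - j277.2) = -0.01536 - j0.003019 A.
Step 6 — Convert to polar: |I| = 0.01566 A, ∠I = -168.9°.

I = 0.01566∠-168.9° A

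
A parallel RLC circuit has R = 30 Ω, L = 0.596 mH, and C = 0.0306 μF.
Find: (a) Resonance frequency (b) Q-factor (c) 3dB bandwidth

Step 1 — Resonance: ω₀ = 1/√(LC) = 1/√(0.000596·3.06e-08) = 2.342e+05 rad/s.
Step 2 — f₀ = ω₀/(2π) = 3.727e+04 Hz.
Step 3 — Parallel Q: Q = R/(ω₀L) = 30/(2.342e+05·0.000596) = 0.215.
Step 4 — Bandwidth: Δω = ω₀/Q = 1.089e+06 rad/s; BW = Δω/(2π) = 1.734e+05 Hz.

(a) f₀ = 3.727e+04 Hz  (b) Q = 0.215  (c) BW = 1.734e+05 Hz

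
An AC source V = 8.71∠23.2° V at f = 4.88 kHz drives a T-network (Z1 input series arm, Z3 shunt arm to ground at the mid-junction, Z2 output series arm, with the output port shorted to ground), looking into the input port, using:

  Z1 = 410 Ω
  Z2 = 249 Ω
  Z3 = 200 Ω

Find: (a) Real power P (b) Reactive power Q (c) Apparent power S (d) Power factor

Step 1 — Angular frequency: ω = 2π·f = 2π·4880 = 3.066e+04 rad/s.
Step 2 — Component impedances:
  Z1: Z = R = 410 Ω
  Z2: Z = R = 249 Ω
  Z3: Z = R = 200 Ω
Step 3 — With the output port shorted to ground, the output series arm Z2 runs from the junction to ground; the shunt arm Z3 also runs from the junction to ground. They appear in parallel: Z3 || Z2 = 110.9 Ω.
Step 4 — Series with input arm Z1: Z_in = Z1 + (Z3 || Z2) = 520.9 Ω = 520.9∠0.0° Ω.
Step 5 — Source phasor: V = 8.71∠23.2° V = 8.006 + j3.431 V.
Step 6 — Current: I = V / Z = 0.01537 + j0.006587 A = 0.01672∠23.2° A.
Step 7 — Complex power: S = V·I* = 0.1456 VA.
Step 8 — Real power: P = Re(S) = 0.1456 W.
Step 9 — Reactive power: Q = Im(S) = 0 VAR.
Step 10 — Apparent power: |S| = 0.1456 VA.
Step 11 — Power factor: PF = P/|S| = 1 (unity).

(a) P = 0.1456 W  (b) Q = 0 VAR  (c) S = 0.1456 VA  (d) PF = 1 (unity)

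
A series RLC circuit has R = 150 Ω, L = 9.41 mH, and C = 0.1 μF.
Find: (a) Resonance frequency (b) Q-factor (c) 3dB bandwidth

Step 1 — Resonance: ω₀ = 1/√(LC) = 1/√(0.00941·1e-07) = 3.26e+04 rad/s.
Step 2 — f₀ = ω₀/(2π) = 5188 Hz.
Step 3 — Series Q: Q = ω₀L/R = 3.26e+04·0.00941/150 = 2.045.
Step 4 — Bandwidth: Δω = ω₀/Q = 1.594e+04 rad/s; BW = Δω/(2π) = 2537 Hz.

(a) f₀ = 5188 Hz  (b) Q = 2.045  (c) BW = 2537 Hz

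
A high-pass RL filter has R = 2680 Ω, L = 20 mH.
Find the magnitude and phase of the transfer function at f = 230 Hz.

Step 1 — Angular frequency: ω = 2π·230 = 1445 rad/s.
Step 2 — Transfer function: H(jω) = jωL/(R + jωL).
Step 3 — Numerator jωL = j·28.9; denominator R + jωL = 2680 + j28.9.
Step 4 — H = 0.0001163 + j0.01078.
Step 5 — Magnitude: |H| = 0.01078 (-39.3 dB); phase: φ = 89.4°.

|H| = 0.01078 (-39.3 dB), φ = 89.4°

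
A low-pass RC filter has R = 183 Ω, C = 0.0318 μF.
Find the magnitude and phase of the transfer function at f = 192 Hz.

Step 1 — Angular frequency: ω = 2π·192 = 1206 rad/s.
Step 2 — Transfer function: H(jω) = 1/(1 + jωRC).
Step 3 — Denominator: 1 + jωRC = 1 + j·1206·183·3.18e-08 = 1 + j0.00702.
Step 4 — H = 1 - j0.00702.
Step 5 — Magnitude: |H| = 1 (-0.0 dB); phase: φ = -0.4°.

|H| = 1 (-0.0 dB), φ = -0.4°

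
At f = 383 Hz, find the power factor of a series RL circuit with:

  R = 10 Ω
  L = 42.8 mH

Step 1 — Angular frequency: ω = 2π·f = 2π·383 = 2406 rad/s.
Step 2 — Component impedances:
  R: Z = R = 10 Ω
  L: Z = jωL = j·2406·0.0428 = 0 + j103 Ω
Step 3 — Series combination: Z_total = R + L = 10 + j103 Ω = 103.5∠84.5° Ω.
Step 4 — Power factor: PF = cos(φ) = Re(Z)/|Z| = 10/103.48 = 0.09664.
Step 5 — Type: Im(Z) = 103 ⇒ lagging (phase φ = 84.5°).

PF = 0.09664 (lagging, φ = 84.5°)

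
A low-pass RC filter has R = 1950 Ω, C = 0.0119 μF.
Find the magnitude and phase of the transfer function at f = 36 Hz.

Step 1 — Angular frequency: ω = 2π·36 = 226.2 rad/s.
Step 2 — Transfer function: H(jω) = 1/(1 + jωRC).
Step 3 — Denominator: 1 + jωRC = 1 + j·226.2·1950·1.19e-08 = 1 + j0.005249.
Step 4 — H = 1 - j0.005249.
Step 5 — Magnitude: |H| = 1 (-0.0 dB); phase: φ = -0.3°.

|H| = 1 (-0.0 dB), φ = -0.3°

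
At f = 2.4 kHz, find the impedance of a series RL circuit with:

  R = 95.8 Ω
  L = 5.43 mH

Step 1 — Angular frequency: ω = 2π·f = 2π·2400 = 1.508e+04 rad/s.
Step 2 — Component impedances:
  R: Z = R = 95.8 Ω
  L: Z = jωL = j·1.508e+04·0.00543 = 0 + j81.88 Ω
Step 3 — Series combination: Z_total = R + L = 95.8 + j81.88 Ω = 126∠40.5° Ω.

Z = 95.8 + j81.88 Ω = 126∠40.5° Ω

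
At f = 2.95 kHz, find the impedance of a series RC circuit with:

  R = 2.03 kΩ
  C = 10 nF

Step 1 — Angular frequency: ω = 2π·f = 2π·2950 = 1.854e+04 rad/s.
Step 2 — Component impedances:
  R: Z = R = 2030 Ω
  C: Z = 1/(jωC) = -j/(ω·C) = 0 - j5395 Ω
Step 3 — Series combination: Z_total = R + C = 2030 - j5395 Ω = 5764∠-69.4° Ω.

Z = 2030 - j5395 Ω = 5764∠-69.4° Ω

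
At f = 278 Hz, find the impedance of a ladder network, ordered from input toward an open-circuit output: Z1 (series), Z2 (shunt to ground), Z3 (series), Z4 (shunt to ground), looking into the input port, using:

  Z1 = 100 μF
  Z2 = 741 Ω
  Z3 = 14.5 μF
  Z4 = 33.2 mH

Step 1 — Angular frequency: ω = 2π·f = 2π·278 = 1747 rad/s.
Step 2 — Component impedances:
  Z1: Z = 1/(jωC) = -j/(ω·C) = 0 - j5.725 Ω
  Z2: Z = R = 741 Ω
  Z3: Z = 1/(jωC) = -j/(ω·C) = 0 - j39.48 Ω
  Z4: Z = jωL = j·1747·0.0332 = 0 + j57.99 Ω
Step 3 — Ladder network (open output): work backward from the far end, alternating series and parallel combinations. Z_in = 0.462 + j12.77 Ω = 12.78∠87.9° Ω.

Z = 0.462 + j12.77 Ω = 12.78∠87.9° Ω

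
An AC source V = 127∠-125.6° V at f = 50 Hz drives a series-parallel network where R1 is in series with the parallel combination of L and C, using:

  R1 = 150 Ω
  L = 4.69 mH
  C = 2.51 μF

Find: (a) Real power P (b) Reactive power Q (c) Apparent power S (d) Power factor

Step 1 — Angular frequency: ω = 2π·f = 2π·50 = 314.2 rad/s.
Step 2 — Component impedances:
  R1: Z = R = 150 Ω
  L: Z = jωL = j·314.2·0.00469 = 0 + j1.473 Ω
  C: Z = 1/(jωC) = -j/(ω·C) = 0 - j1268 Ω
Step 3 — Parallel branch: L || C = 1/(1/L + 1/C) = 0 + j1.475 Ω.
Step 4 — Series with R1: Z_total = R1 + (L || C) = 150 + j1.475 Ω = 150∠0.6° Ω.
Step 5 — Source phasor: V = 127∠-125.6° V = -73.93 - j103.3 V.
Step 6 — Current: I = V / Z = -0.4996 - j0.6835 A = 0.8466∠-126.2° A.
Step 7 — Complex power: S = V·I* = 107.5 + j1.057 VA.
Step 8 — Real power: P = Re(S) = 107.5 W.
Step 9 — Reactive power: Q = Im(S) = 1.057 VAR.
Step 10 — Apparent power: |S| = 107.5 VA.
Step 11 — Power factor: PF = P/|S| = 1 (lagging).

(a) P = 107.5 W  (b) Q = 1.057 VAR  (c) S = 107.5 VA  (d) PF = 1 (lagging)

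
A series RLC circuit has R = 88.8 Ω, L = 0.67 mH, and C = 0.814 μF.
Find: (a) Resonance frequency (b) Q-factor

Step 1 — Resonance condition Im(Z)=0 gives ω₀ = 1/√(LC).
Step 2 — ω₀ = 1/√(0.00067·8.14e-07) = 4.282e+04 rad/s.
Step 3 — f₀ = ω₀/(2π) = 6815 Hz.
Step 4 — Series Q: Q = ω₀L/R = 4.282e+04·0.00067/88.8 = 0.3231.

(a) f₀ = 6815 Hz  (b) Q = 0.3231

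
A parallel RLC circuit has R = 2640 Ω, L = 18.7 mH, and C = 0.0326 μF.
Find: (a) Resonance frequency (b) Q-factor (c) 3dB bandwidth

Step 1 — Resonance: ω₀ = 1/√(LC) = 1/√(0.0187·3.26e-08) = 4.05e+04 rad/s.
Step 2 — f₀ = ω₀/(2π) = 6446 Hz.
Step 3 — Parallel Q: Q = R/(ω₀L) = 2640/(4.05e+04·0.0187) = 3.486.
Step 4 — Bandwidth: Δω = ω₀/Q = 1.162e+04 rad/s; BW = Δω/(2π) = 1849 Hz.

(a) f₀ = 6446 Hz  (b) Q = 3.486  (c) BW = 1849 Hz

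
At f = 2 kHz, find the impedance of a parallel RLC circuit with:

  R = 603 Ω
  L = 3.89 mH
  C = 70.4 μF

Step 1 — Angular frequency: ω = 2π·f = 2π·2000 = 1.257e+04 rad/s.
Step 2 — Component impedances:
  R: Z = R = 603 Ω
  L: Z = jωL = j·1.257e+04·0.00389 = 0 + j48.88 Ω
  C: Z = 1/(jωC) = -j/(ω·C) = 0 - j1.13 Ω
Step 3 — Parallel combination: 1/Z_total = 1/R + 1/L + 1/C; Z_total = 0.00222 - j1.157 Ω = 1.157∠-89.9° Ω.

Z = 0.00222 - j1.157 Ω = 1.157∠-89.9° Ω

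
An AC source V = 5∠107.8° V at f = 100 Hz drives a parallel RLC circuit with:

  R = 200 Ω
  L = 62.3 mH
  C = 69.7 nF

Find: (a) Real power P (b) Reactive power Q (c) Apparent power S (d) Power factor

Step 1 — Angular frequency: ω = 2π·f = 2π·100 = 628.3 rad/s.
Step 2 — Component impedances:
  R: Z = R = 200 Ω
  L: Z = jωL = j·628.3·0.0623 = 0 + j39.14 Ω
  C: Z = 1/(jωC) = -j/(ω·C) = 0 - j2.283e+04 Ω
Step 3 — Parallel combination: 1/Z_total = 1/R + 1/L + 1/C; Z_total = 7.403 + j37.76 Ω = 38.48∠78.9° Ω.
Step 4 — Source phasor: V = 5∠107.8° V = -1.528 + j4.761 V.
Step 5 — Current: I = V / Z = 0.1138 + j0.06278 A = 0.1299∠28.9° A.
Step 6 — Complex power: S = V·I* = 0.125 + j0.6376 VA.
Step 7 — Real power: P = Re(S) = 0.125 W.
Step 8 — Reactive power: Q = Im(S) = 0.6376 VAR.
Step 9 — Apparent power: |S| = 0.6497 VA.
Step 10 — Power factor: PF = P/|S| = 0.1924 (lagging).

(a) P = 0.125 W  (b) Q = 0.6376 VAR  (c) S = 0.6497 VA  (d) PF = 0.1924 (lagging)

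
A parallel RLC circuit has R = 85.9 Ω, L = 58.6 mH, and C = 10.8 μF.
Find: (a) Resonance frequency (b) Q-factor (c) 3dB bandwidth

Step 1 — Resonance: ω₀ = 1/√(LC) = 1/√(0.0586·1.08e-05) = 1257 rad/s.
Step 2 — f₀ = ω₀/(2π) = 200.1 Hz.
Step 3 — Parallel Q: Q = R/(ω₀L) = 85.9/(1257·0.0586) = 1.166.
Step 4 — Bandwidth: Δω = ω₀/Q = 1078 rad/s; BW = Δω/(2π) = 171.6 Hz.

(a) f₀ = 200.1 Hz  (b) Q = 1.166  (c) BW = 171.6 Hz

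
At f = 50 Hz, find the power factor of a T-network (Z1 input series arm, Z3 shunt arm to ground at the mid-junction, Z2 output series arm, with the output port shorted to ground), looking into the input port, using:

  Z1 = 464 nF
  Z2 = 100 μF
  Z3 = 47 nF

Step 1 — Angular frequency: ω = 2π·f = 2π·50 = 314.2 rad/s.
Step 2 — Component impedances:
  Z1: Z = 1/(jωC) = -j/(ω·C) = 0 - j6860 Ω
  Z2: Z = 1/(jωC) = -j/(ω·C) = 0 - j31.83 Ω
  Z3: Z = 1/(jωC) = -j/(ω·C) = 0 - j6.773e+04 Ω
Step 3 — With the output port shorted to ground, the output series arm Z2 runs from the junction to ground; the shunt arm Z3 also runs from the junction to ground. They appear in parallel: Z3 || Z2 = 0 - j31.82 Ω.
Step 4 — Series with input arm Z1: Z_in = Z1 + (Z3 || Z2) = 0 - j6892 Ω = 6892∠-90.0° Ω.
Step 5 — Power factor: PF = cos(φ) = Re(Z)/|Z| = 0/6892 = 0.
Step 6 — Type: Im(Z) = -6892 ⇒ leading (phase φ = -90.0°).

PF = 0 (leading, φ = -90.0°)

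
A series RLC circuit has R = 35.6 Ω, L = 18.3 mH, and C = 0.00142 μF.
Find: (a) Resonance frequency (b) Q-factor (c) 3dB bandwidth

Step 1 — Resonance: ω₀ = 1/√(LC) = 1/√(0.0183·1.42e-09) = 1.962e+05 rad/s.
Step 2 — f₀ = ω₀/(2π) = 3.122e+04 Hz.
Step 3 — Series Q: Q = ω₀L/R = 1.962e+05·0.0183/35.6 = 100.8.
Step 4 — Bandwidth: Δω = ω₀/Q = 1945 rad/s; BW = Δω/(2π) = 309.6 Hz.

(a) f₀ = 3.122e+04 Hz  (b) Q = 100.8  (c) BW = 309.6 Hz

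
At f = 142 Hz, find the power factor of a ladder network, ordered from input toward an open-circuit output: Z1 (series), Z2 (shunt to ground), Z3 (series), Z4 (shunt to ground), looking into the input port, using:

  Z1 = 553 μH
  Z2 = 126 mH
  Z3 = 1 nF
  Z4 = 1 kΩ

Step 1 — Angular frequency: ω = 2π·f = 2π·142 = 892.2 rad/s.
Step 2 — Component impedances:
  Z1: Z = jωL = j·892.2·0.000553 = 0 + j0.4934 Ω
  Z2: Z = jωL = j·892.2·0.126 = 0 + j112.4 Ω
  Z3: Z = 1/(jωC) = -j/(ω·C) = 0 - j1.121e+06 Ω
  Z4: Z = R = 1000 Ω
Step 3 — Ladder network (open output): work backward from the far end, alternating series and parallel combinations. Z_in = 1.006e-05 + j112.9 Ω = 112.9∠90.0° Ω.
Step 4 — Power factor: PF = cos(φ) = Re(Z)/|Z| = 1.006e-05/112.9 = 8.911e-08.
Step 5 — Type: Im(Z) = 112.9 ⇒ lagging (phase φ = 90.0°).

PF = 8.911e-08 (lagging, φ = 90.0°)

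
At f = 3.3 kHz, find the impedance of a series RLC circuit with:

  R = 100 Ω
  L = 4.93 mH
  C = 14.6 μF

Step 1 — Angular frequency: ω = 2π·f = 2π·3300 = 2.073e+04 rad/s.
Step 2 — Component impedances:
  R: Z = R = 100 Ω
  L: Z = jωL = j·2.073e+04·0.00493 = 0 + j102.2 Ω
  C: Z = 1/(jωC) = -j/(ω·C) = 0 - j3.303 Ω
Step 3 — Series combination: Z_total = R + L + C = 100 + j98.92 Ω = 140.7∠44.7° Ω.

Z = 100 + j98.92 Ω = 140.7∠44.7° Ω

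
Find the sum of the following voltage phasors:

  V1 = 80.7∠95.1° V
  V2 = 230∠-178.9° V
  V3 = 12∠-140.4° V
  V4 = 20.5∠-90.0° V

Step 1 — Convert each phasor to rectangular form:
  V1 = 80.7·(cos(95.1°) + j·sin(95.1°)) = -7.174 + j80.38 V
  V2 = 230·(cos(-178.9°) + j·sin(-178.9°)) = -230 - j4.415 V
  V3 = 12·(cos(-140.4°) + j·sin(-140.4°)) = -9.246 - j7.649 V
  V4 = 20.5·(cos(-90.0°) + j·sin(-90.0°)) = 0 - j20.5 V
Step 2 — Sum components: V_total = -246.4 + j47.82 V.
Step 3 — Convert to polar: |V_total| = 251 V, ∠V_total = 169.0°.

V_total = 251∠169.0° V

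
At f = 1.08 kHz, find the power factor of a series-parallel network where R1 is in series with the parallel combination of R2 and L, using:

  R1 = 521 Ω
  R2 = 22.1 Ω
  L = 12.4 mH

Step 1 — Angular frequency: ω = 2π·f = 2π·1080 = 6786 rad/s.
Step 2 — Component impedances:
  R1: Z = R = 521 Ω
  R2: Z = R = 22.1 Ω
  L: Z = jωL = j·6786·0.0124 = 0 + j84.14 Ω
Step 3 — Parallel branch: R2 || L = 1/(1/R2 + 1/L) = 20.67 + j5.43 Ω.
Step 4 — Series with R1: Z_total = R1 + (R2 || L) = 541.7 + j5.43 Ω = 541.7∠0.6° Ω.
Step 5 — Power factor: PF = cos(φ) = Re(Z)/|Z| = 541.67/541.7 = 0.9999.
Step 6 — Type: Im(Z) = 5.43 ⇒ lagging (phase φ = 0.6°).

PF = 0.9999 (lagging, φ = 0.6°)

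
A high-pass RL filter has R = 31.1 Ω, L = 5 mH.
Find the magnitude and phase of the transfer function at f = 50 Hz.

Step 1 — Angular frequency: ω = 2π·50 = 314.2 rad/s.
Step 2 — Transfer function: H(jω) = jωL/(R + jωL).
Step 3 — Numerator jωL = j·1.571; denominator R + jωL = 31.1 + j1.571.
Step 4 — H = 0.002545 + j0.05038.
Step 5 — Magnitude: |H| = 0.05044 (-25.9 dB); phase: φ = 87.1°.

|H| = 0.05044 (-25.9 dB), φ = 87.1°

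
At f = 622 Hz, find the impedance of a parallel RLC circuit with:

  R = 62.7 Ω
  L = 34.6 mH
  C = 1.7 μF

Step 1 — Angular frequency: ω = 2π·f = 2π·622 = 3908 rad/s.
Step 2 — Component impedances:
  R: Z = R = 62.7 Ω
  L: Z = jωL = j·3908·0.0346 = 0 + j135.2 Ω
  C: Z = 1/(jωC) = -j/(ω·C) = 0 - j150.5 Ω
Step 3 — Parallel combination: 1/Z_total = 1/R + 1/L + 1/C; Z_total = 62.56 + j2.948 Ω = 62.63∠2.7° Ω.

Z = 62.56 + j2.948 Ω = 62.63∠2.7° Ω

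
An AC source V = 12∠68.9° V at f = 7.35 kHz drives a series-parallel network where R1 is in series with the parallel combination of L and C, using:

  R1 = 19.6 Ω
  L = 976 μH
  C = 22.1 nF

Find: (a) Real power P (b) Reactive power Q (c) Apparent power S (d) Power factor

Step 1 — Angular frequency: ω = 2π·f = 2π·7350 = 4.618e+04 rad/s.
Step 2 — Component impedances:
  R1: Z = R = 19.6 Ω
  L: Z = jωL = j·4.618e+04·0.000976 = 0 + j45.07 Ω
  C: Z = 1/(jωC) = -j/(ω·C) = 0 - j979.8 Ω
Step 3 — Parallel branch: L || C = 1/(1/L + 1/C) = 0 + j47.25 Ω.
Step 4 — Series with R1: Z_total = R1 + (L || C) = 19.6 + j47.25 Ω = 51.15∠67.5° Ω.
Step 5 — Source phasor: V = 12∠68.9° V = 4.32 + j11.2 V.
Step 6 — Current: I = V / Z = 0.2345 + j0.005858 A = 0.2346∠1.4° A.
Step 7 — Complex power: S = V·I* = 1.079 + j2.6 VA.
Step 8 — Real power: P = Re(S) = 1.079 W.
Step 9 — Reactive power: Q = Im(S) = 2.6 VAR.
Step 10 — Apparent power: |S| = 2.815 VA.
Step 11 — Power factor: PF = P/|S| = 0.3832 (lagging).

(a) P = 1.079 W  (b) Q = 2.6 VAR  (c) S = 2.815 VA  (d) PF = 0.3832 (lagging)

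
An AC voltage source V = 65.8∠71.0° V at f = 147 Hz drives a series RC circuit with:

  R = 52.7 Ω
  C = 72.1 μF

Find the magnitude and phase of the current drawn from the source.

Step 1 — Angular frequency: ω = 2π·f = 2π·147 = 923.6 rad/s.
Step 2 — Component impedances:
  R: Z = R = 52.7 Ω
  C: Z = 1/(jωC) = -j/(ω·C) = 0 - j15.02 Ω
Step 3 — Series combination: Z_total = R + C = 52.7 - j15.02 Ω = 54.8∠-15.9° Ω.
Step 4 — Source phasor: V = 65.8∠71.0° V = 21.42 + j62.22 V.
Step 5 — Ohm's law: I = V / Z_total = (21.42 + j62.22) / (52.7 - j15.02) = 0.06484 + j1.199 A.
Step 6 — Convert to polar: |I| = 1.201 A, ∠I = 86.9°.

I = 1.201∠86.9° A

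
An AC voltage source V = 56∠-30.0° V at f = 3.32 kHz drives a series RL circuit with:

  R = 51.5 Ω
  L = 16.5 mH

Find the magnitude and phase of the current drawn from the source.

Step 1 — Angular frequency: ω = 2π·f = 2π·3320 = 2.086e+04 rad/s.
Step 2 — Component impedances:
  R: Z = R = 51.5 Ω
  L: Z = jωL = j·2.086e+04·0.0165 = 0 + j344.2 Ω
Step 3 — Series combination: Z_total = R + L = 51.5 + j344.2 Ω = 348∠81.5° Ω.
Step 4 — Source phasor: V = 56∠-30.0° V = 48.5 - j28 V.
Step 5 — Ohm's law: I = V / Z_total = (48.5 - j28) / (51.5 + j344.2) = -0.05895 - j0.1497 A.
Step 6 — Convert to polar: |I| = 0.1609 A, ∠I = -111.5°.

I = 0.1609∠-111.5° A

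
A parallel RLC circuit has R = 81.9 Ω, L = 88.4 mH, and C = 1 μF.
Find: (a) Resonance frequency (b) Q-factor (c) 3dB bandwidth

Step 1 — Resonance: ω₀ = 1/√(LC) = 1/√(0.0884·1e-06) = 3363 rad/s.
Step 2 — f₀ = ω₀/(2π) = 535.3 Hz.
Step 3 — Parallel Q: Q = R/(ω₀L) = 81.9/(3363·0.0884) = 0.2755.
Step 4 — Bandwidth: Δω = ω₀/Q = 1.221e+04 rad/s; BW = Δω/(2π) = 1943 Hz.

(a) f₀ = 535.3 Hz  (b) Q = 0.2755  (c) BW = 1943 Hz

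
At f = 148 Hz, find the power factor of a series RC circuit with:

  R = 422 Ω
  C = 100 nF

Step 1 — Angular frequency: ω = 2π·f = 2π·148 = 929.9 rad/s.
Step 2 — Component impedances:
  R: Z = R = 422 Ω
  C: Z = 1/(jωC) = -j/(ω·C) = 0 - j1.075e+04 Ω
Step 3 — Series combination: Z_total = R + C = 422 - j1.075e+04 Ω = 1.076e+04∠-87.8° Ω.
Step 4 — Power factor: PF = cos(φ) = Re(Z)/|Z| = 422/10762 = 0.03921.
Step 5 — Type: Im(Z) = -1.075e+04 ⇒ leading (phase φ = -87.8°).

PF = 0.03921 (leading, φ = -87.8°)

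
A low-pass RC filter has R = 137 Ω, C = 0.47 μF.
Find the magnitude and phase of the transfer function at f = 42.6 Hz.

Step 1 — Angular frequency: ω = 2π·42.6 = 267.7 rad/s.
Step 2 — Transfer function: H(jω) = 1/(1 + jωRC).
Step 3 — Denominator: 1 + jωRC = 1 + j·267.7·137·4.7e-07 = 1 + j0.01723.
Step 4 — H = 0.9997 - j0.01723.
Step 5 — Magnitude: |H| = 0.9999 (-0.0 dB); phase: φ = -1.0°.

|H| = 0.9999 (-0.0 dB), φ = -1.0°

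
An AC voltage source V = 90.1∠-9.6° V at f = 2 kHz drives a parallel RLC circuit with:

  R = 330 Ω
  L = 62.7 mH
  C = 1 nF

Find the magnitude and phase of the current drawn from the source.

Step 1 — Angular frequency: ω = 2π·f = 2π·2000 = 1.257e+04 rad/s.
Step 2 — Component impedances:
  R: Z = R = 330 Ω
  L: Z = jωL = j·1.257e+04·0.0627 = 0 + j787.9 Ω
  C: Z = 1/(jωC) = -j/(ω·C) = 0 - j7.958e+04 Ω
Step 3 — Parallel combination: 1/Z_total = 1/R + 1/L + 1/C; Z_total = 281.6 + j116.8 Ω = 304.8∠22.5° Ω.
Step 4 — Source phasor: V = 90.1∠-9.6° V = 88.84 - j15.03 V.
Step 5 — Ohm's law: I = V / Z_total = (88.84 - j15.03) / (281.6 + j116.8) = 0.2503 - j0.1572 A.
Step 6 — Convert to polar: |I| = 0.2956 A, ∠I = -32.1°.

I = 0.2956∠-32.1° A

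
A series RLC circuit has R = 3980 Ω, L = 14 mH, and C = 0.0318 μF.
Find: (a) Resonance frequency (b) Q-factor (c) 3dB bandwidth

Step 1 — Resonance condition Im(Z)=0 gives ω₀ = 1/√(LC).
Step 2 — ω₀ = 1/√(0.014·3.18e-08) = 4.739e+04 rad/s.
Step 3 — f₀ = ω₀/(2π) = 7543 Hz.
Step 4 — Series Q: Q = ω₀L/R = 4.739e+04·0.014/3980 = 0.1667.
Step 5 — 3dB bandwidth: Δω = ω₀/Q = 2.843e+05 rad/s; BW = Δω/(2π) = 4.525e+04 Hz.

(a) f₀ = 7543 Hz  (b) Q = 0.1667  (c) BW = 4.525e+04 Hz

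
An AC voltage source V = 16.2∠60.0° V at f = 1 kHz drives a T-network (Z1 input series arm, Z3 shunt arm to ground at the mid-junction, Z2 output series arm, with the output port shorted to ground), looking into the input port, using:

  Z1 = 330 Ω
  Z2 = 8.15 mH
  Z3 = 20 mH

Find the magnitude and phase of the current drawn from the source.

Step 1 — Angular frequency: ω = 2π·f = 2π·1000 = 6283 rad/s.
Step 2 — Component impedances:
  Z1: Z = R = 330 Ω
  Z2: Z = jωL = j·6283·0.00815 = 0 + j51.21 Ω
  Z3: Z = jωL = j·6283·0.02 = 0 + j125.7 Ω
Step 3 — With the output port shorted to ground, the output series arm Z2 runs from the junction to ground; the shunt arm Z3 also runs from the junction to ground. They appear in parallel: Z3 || Z2 = 0 + j36.38 Ω.
Step 4 — Series with input arm Z1: Z_in = Z1 + (Z3 || Z2) = 330 + j36.38 Ω = 332∠6.3° Ω.
Step 5 — Source phasor: V = 16.2∠60.0° V = 8.1 + j14.03 V.
Step 6 — Ohm's law: I = V / Z_total = (8.1 + j14.03) / (330 + j36.38) = 0.02888 + j0.03933 A.
Step 7 — Convert to polar: |I| = 0.0488 A, ∠I = 53.7°.

I = 0.0488∠53.7° A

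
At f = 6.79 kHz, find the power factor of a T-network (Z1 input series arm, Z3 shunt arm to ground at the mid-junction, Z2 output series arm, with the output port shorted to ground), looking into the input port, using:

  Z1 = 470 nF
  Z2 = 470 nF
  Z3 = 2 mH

Step 1 — Angular frequency: ω = 2π·f = 2π·6790 = 4.266e+04 rad/s.
Step 2 — Component impedances:
  Z1: Z = 1/(jωC) = -j/(ω·C) = 0 - j49.87 Ω
  Z2: Z = 1/(jωC) = -j/(ω·C) = 0 - j49.87 Ω
  Z3: Z = jωL = j·4.266e+04·0.002 = 0 + j85.33 Ω
Step 3 — With the output port shorted to ground, the output series arm Z2 runs from the junction to ground; the shunt arm Z3 also runs from the junction to ground. They appear in parallel: Z3 || Z2 = 0 - j120 Ω.
Step 4 — Series with input arm Z1: Z_in = Z1 + (Z3 || Z2) = 0 - j169.9 Ω = 169.9∠-90.0° Ω.
Step 5 — Power factor: PF = cos(φ) = Re(Z)/|Z| = 0/169.9 = 0.
Step 6 — Type: Im(Z) = -169.9 ⇒ leading (phase φ = -90.0°).

PF = 0 (leading, φ = -90.0°)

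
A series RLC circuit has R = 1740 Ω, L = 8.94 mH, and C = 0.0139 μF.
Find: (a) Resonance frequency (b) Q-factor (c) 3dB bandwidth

Step 1 — Resonance condition Im(Z)=0 gives ω₀ = 1/√(LC).
Step 2 — ω₀ = 1/√(0.00894·1.39e-08) = 8.971e+04 rad/s.
Step 3 — f₀ = ω₀/(2π) = 1.428e+04 Hz.
Step 4 — Series Q: Q = ω₀L/R = 8.971e+04·0.00894/1740 = 0.4609.
Step 5 — 3dB bandwidth: Δω = ω₀/Q = 1.946e+05 rad/s; BW = Δω/(2π) = 3.098e+04 Hz.

(a) f₀ = 1.428e+04 Hz  (b) Q = 0.4609  (c) BW = 3.098e+04 Hz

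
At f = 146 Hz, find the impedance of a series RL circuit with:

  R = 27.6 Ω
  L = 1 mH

Step 1 — Angular frequency: ω = 2π·f = 2π·146 = 917.3 rad/s.
Step 2 — Component impedances:
  R: Z = R = 27.6 Ω
  L: Z = jωL = j·917.3·0.001 = 0 + j0.9173 Ω
Step 3 — Series combination: Z_total = R + L = 27.6 + j0.9173 Ω = 27.62∠1.9° Ω.

Z = 27.6 + j0.9173 Ω = 27.62∠1.9° Ω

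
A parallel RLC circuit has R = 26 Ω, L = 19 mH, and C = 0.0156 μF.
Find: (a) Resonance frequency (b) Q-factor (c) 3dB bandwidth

Step 1 — Resonance: ω₀ = 1/√(LC) = 1/√(0.019·1.56e-08) = 5.808e+04 rad/s.
Step 2 — f₀ = ω₀/(2π) = 9244 Hz.
Step 3 — Parallel Q: Q = R/(ω₀L) = 26/(5.808e+04·0.019) = 0.02356.
Step 4 — Bandwidth: Δω = ω₀/Q = 2.465e+06 rad/s; BW = Δω/(2π) = 3.924e+05 Hz.

(a) f₀ = 9244 Hz  (b) Q = 0.02356  (c) BW = 3.924e+05 Hz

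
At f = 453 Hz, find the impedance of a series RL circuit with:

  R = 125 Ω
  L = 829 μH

Step 1 — Angular frequency: ω = 2π·f = 2π·453 = 2846 rad/s.
Step 2 — Component impedances:
  R: Z = R = 125 Ω
  L: Z = jωL = j·2846·0.000829 = 0 + j2.36 Ω
Step 3 — Series combination: Z_total = R + L = 125 + j2.36 Ω = 125∠1.1° Ω.

Z = 125 + j2.36 Ω = 125∠1.1° Ω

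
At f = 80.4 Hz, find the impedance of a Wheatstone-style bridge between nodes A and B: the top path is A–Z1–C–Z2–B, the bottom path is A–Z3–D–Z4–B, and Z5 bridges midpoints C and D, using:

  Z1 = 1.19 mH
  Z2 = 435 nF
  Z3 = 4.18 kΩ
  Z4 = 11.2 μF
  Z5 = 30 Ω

Step 1 — Angular frequency: ω = 2π·f = 2π·80.4 = 505.2 rad/s.
Step 2 — Component impedances:
  Z1: Z = jωL = j·505.2·0.00119 = 0 + j0.6012 Ω
  Z2: Z = 1/(jωC) = -j/(ω·C) = 0 - j4551 Ω
  Z3: Z = R = 4180 Ω
  Z4: Z = 1/(jωC) = -j/(ω·C) = 0 - j176.7 Ω
  Z5: Z = R = 30 Ω
Step 3 — Bridge requires nodal analysis (the Z5 bridge couples midpoints C and D, so the two paths cannot be reduced to a simple series/parallel combination). Setting node B to ground and injecting 1 A at node A, the 3-node admittance system at A, C, D solves to V_A = Z_AB = 27.6 - j169.7 Ω = 171.9∠-80.8° Ω.

Z = 27.6 - j169.7 Ω = 171.9∠-80.8° Ω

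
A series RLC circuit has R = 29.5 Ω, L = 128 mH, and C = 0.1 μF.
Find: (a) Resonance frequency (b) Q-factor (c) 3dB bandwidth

Step 1 — Resonance: ω₀ = 1/√(LC) = 1/√(0.128·1e-07) = 8839 rad/s.
Step 2 — f₀ = ω₀/(2π) = 1407 Hz.
Step 3 — Series Q: Q = ω₀L/R = 8839·0.128/29.5 = 38.35.
Step 4 — Bandwidth: Δω = ω₀/Q = 230.5 rad/s; BW = Δω/(2π) = 36.68 Hz.

(a) f₀ = 1407 Hz  (b) Q = 38.35  (c) BW = 36.68 Hz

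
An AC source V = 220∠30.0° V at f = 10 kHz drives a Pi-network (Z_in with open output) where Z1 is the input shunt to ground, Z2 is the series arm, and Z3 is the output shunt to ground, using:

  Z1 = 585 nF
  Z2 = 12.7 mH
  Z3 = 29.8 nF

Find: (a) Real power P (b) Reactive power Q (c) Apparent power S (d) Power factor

Step 1 — Angular frequency: ω = 2π·f = 2π·1e+04 = 6.283e+04 rad/s.
Step 2 — Component impedances:
  Z1: Z = 1/(jωC) = -j/(ω·C) = 0 - j27.21 Ω
  Z2: Z = jωL = j·6.283e+04·0.0127 = 0 + j798 Ω
  Z3: Z = 1/(jωC) = -j/(ω·C) = 0 - j534.1 Ω
Step 3 — With open output, the series arm Z2 and the output shunt Z3 appear in series to ground: Z2 + Z3 = 0 + j263.9 Ω.
Step 4 — Parallel with input shunt Z1: Z_in = Z1 || (Z2 + Z3) = 0 - j30.33 Ω = 30.33∠-90.0° Ω.
Step 5 — Source phasor: V = 220∠30.0° V = 190.5 + j110 V.
Step 6 — Current: I = V / Z = -3.626 + j6.281 A = 7.253∠120.0° A.
Step 7 — Complex power: S = V·I* = 0 - j1596 VA.
Step 8 — Real power: P = Re(S) = 0 W.
Step 9 — Reactive power: Q = Im(S) = -1596 VAR.
Step 10 — Apparent power: |S| = 1596 VA.
Step 11 — Power factor: PF = P/|S| = 0 (leading).

(a) P = 0 W  (b) Q = -1596 VAR  (c) S = 1596 VA  (d) PF = 0 (leading)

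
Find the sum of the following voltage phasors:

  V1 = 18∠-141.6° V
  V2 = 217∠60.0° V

Step 1 — Convert each phasor to rectangular form:
  V1 = 18·(cos(-141.6°) + j·sin(-141.6°)) = -14.11 - j11.18 V
  V2 = 217·(cos(60.0°) + j·sin(60.0°)) = 108.5 + j187.9 V
Step 2 — Sum components: V_total = 94.39 + j176.7 V.
Step 3 — Convert to polar: |V_total| = 200.4 V, ∠V_total = 61.9°.

V_total = 200.4∠61.9° V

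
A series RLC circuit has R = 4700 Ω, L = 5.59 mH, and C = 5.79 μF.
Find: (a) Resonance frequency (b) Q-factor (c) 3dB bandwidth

Step 1 — Resonance: ω₀ = 1/√(LC) = 1/√(0.00559·5.79e-06) = 5558 rad/s.
Step 2 — f₀ = ω₀/(2π) = 884.7 Hz.
Step 3 — Series Q: Q = ω₀L/R = 5558·0.00559/4700 = 0.006611.
Step 4 — Bandwidth: Δω = ω₀/Q = 8.408e+05 rad/s; BW = Δω/(2π) = 1.338e+05 Hz.

(a) f₀ = 884.7 Hz  (b) Q = 0.006611  (c) BW = 1.338e+05 Hz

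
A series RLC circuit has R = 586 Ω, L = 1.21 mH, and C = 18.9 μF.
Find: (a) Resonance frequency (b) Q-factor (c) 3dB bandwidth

Step 1 — Resonance condition Im(Z)=0 gives ω₀ = 1/√(LC).
Step 2 — ω₀ = 1/√(0.00121·1.89e-05) = 6613 rad/s.
Step 3 — f₀ = ω₀/(2π) = 1052 Hz.
Step 4 — Series Q: Q = ω₀L/R = 6613·0.00121/586 = 0.01365.
Step 5 — 3dB bandwidth: Δω = ω₀/Q = 4.843e+05 rad/s; BW = Δω/(2π) = 7.708e+04 Hz.

(a) f₀ = 1052 Hz  (b) Q = 0.01365  (c) BW = 7.708e+04 Hz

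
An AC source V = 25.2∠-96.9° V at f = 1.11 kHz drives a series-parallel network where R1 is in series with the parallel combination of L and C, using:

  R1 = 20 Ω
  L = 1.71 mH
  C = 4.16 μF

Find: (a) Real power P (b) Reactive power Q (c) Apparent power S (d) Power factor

Step 1 — Angular frequency: ω = 2π·f = 2π·1110 = 6974 rad/s.
Step 2 — Component impedances:
  R1: Z = R = 20 Ω
  L: Z = jωL = j·6974·0.00171 = 0 + j11.93 Ω
  C: Z = 1/(jωC) = -j/(ω·C) = 0 - j34.47 Ω
Step 3 — Parallel branch: L || C = 1/(1/L + 1/C) = 0 + j18.24 Ω.
Step 4 — Series with R1: Z_total = R1 + (L || C) = 20 + j18.24 Ω = 27.07∠42.4° Ω.
Step 5 — Source phasor: V = 25.2∠-96.9° V = -3.027 - j25.02 V.
Step 6 — Current: I = V / Z = -0.7054 - j0.6077 A = 0.9311∠-139.3° A.
Step 7 — Complex power: S = V·I* = 17.34 + j15.81 VA.
Step 8 — Real power: P = Re(S) = 17.34 W.
Step 9 — Reactive power: Q = Im(S) = 15.81 VAR.
Step 10 — Apparent power: |S| = 23.46 VA.
Step 11 — Power factor: PF = P/|S| = 0.7389 (lagging).

(a) P = 17.34 W  (b) Q = 15.81 VAR  (c) S = 23.46 VA  (d) PF = 0.7389 (lagging)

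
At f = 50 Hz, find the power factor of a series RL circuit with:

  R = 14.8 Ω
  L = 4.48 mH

Step 1 — Angular frequency: ω = 2π·f = 2π·50 = 314.2 rad/s.
Step 2 — Component impedances:
  R: Z = R = 14.8 Ω
  L: Z = jωL = j·314.2·0.00448 = 0 + j1.407 Ω
Step 3 — Series combination: Z_total = R + L = 14.8 + j1.407 Ω = 14.87∠5.4° Ω.
Step 4 — Power factor: PF = cos(φ) = Re(Z)/|Z| = 14.8/14.867 = 0.9955.
Step 5 — Type: Im(Z) = 1.407 ⇒ lagging (phase φ = 5.4°).

PF = 0.9955 (lagging, φ = 5.4°)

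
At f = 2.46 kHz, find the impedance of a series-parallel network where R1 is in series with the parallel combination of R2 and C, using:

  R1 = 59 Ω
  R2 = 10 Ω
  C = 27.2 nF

Step 1 — Angular frequency: ω = 2π·f = 2π·2460 = 1.546e+04 rad/s.
Step 2 — Component impedances:
  R1: Z = R = 59 Ω
  R2: Z = R = 10 Ω
  C: Z = 1/(jωC) = -j/(ω·C) = 0 - j2379 Ω
Step 3 — Parallel branch: R2 || C = 1/(1/R2 + 1/C) = 10 - j0.04204 Ω.
Step 4 — Series with R1: Z_total = R1 + (R2 || C) = 69 - j0.04204 Ω = 69∠-0.0° Ω.

Z = 69 - j0.04204 Ω = 69∠-0.0° Ω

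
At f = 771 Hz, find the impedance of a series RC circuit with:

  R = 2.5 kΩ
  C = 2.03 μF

Step 1 — Angular frequency: ω = 2π·f = 2π·771 = 4844 rad/s.
Step 2 — Component impedances:
  R: Z = R = 2500 Ω
  C: Z = 1/(jωC) = -j/(ω·C) = 0 - j101.7 Ω
Step 3 — Series combination: Z_total = R + C = 2500 - j101.7 Ω = 2502∠-2.3° Ω.

Z = 2500 - j101.7 Ω = 2502∠-2.3° Ω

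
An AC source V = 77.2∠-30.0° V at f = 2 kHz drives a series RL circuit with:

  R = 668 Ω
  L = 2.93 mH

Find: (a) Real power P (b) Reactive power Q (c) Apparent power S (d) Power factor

Step 1 — Angular frequency: ω = 2π·f = 2π·2000 = 1.257e+04 rad/s.
Step 2 — Component impedances:
  R: Z = R = 668 Ω
  L: Z = jωL = j·1.257e+04·0.00293 = 0 + j36.82 Ω
Step 3 — Series combination: Z_total = R + L = 668 + j36.82 Ω = 669∠3.2° Ω.
Step 4 — Source phasor: V = 77.2∠-30.0° V = 66.86 - j38.6 V.
Step 5 — Current: I = V / Z = 0.09661 - j0.06311 A = 0.1154∠-33.2° A.
Step 6 — Complex power: S = V·I* = 8.895 + j0.4903 VA.
Step 7 — Real power: P = Re(S) = 8.895 W.
Step 8 — Reactive power: Q = Im(S) = 0.4903 VAR.
Step 9 — Apparent power: |S| = 8.908 VA.
Step 10 — Power factor: PF = P/|S| = 0.9985 (lagging).

(a) P = 8.895 W  (b) Q = 0.4903 VAR  (c) S = 8.908 VA  (d) PF = 0.9985 (lagging)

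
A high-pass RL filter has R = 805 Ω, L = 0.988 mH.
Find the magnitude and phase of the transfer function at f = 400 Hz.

Step 1 — Angular frequency: ω = 2π·400 = 2513 rad/s.
Step 2 — Transfer function: H(jω) = jωL/(R + jωL).
Step 3 — Numerator jωL = j·2.483; denominator R + jωL = 805 + j2.483.
Step 4 — H = 9.515e-06 + j0.003085.
Step 5 — Magnitude: |H| = 0.003085 (-50.2 dB); phase: φ = 89.8°.

|H| = 0.003085 (-50.2 dB), φ = 89.8°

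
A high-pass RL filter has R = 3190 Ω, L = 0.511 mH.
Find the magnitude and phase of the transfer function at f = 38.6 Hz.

Step 1 — Angular frequency: ω = 2π·38.6 = 242.5 rad/s.
Step 2 — Transfer function: H(jω) = jωL/(R + jωL).
Step 3 — Numerator jωL = j·0.1239; denominator R + jωL = 3190 + j0.1239.
Step 4 — H = 1.509e-09 + j3.885e-05.
Step 5 — Magnitude: |H| = 3.885e-05 (-88.2 dB); phase: φ = 90.0°.

|H| = 3.885e-05 (-88.2 dB), φ = 90.0°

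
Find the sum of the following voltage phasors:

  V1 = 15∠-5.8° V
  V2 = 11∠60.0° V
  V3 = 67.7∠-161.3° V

Step 1 — Convert each phasor to rectangular form:
  V1 = 15·(cos(-5.8°) + j·sin(-5.8°)) = 14.92 - j1.516 V
  V2 = 11·(cos(60.0°) + j·sin(60.0°)) = 5.5 + j9.526 V
  V3 = 67.7·(cos(-161.3°) + j·sin(-161.3°)) = -64.13 - j21.71 V
Step 2 — Sum components: V_total = -43.7 - j13.7 V.
Step 3 — Convert to polar: |V_total| = 45.8 V, ∠V_total = -162.6°.

V_total = 45.8∠-162.6° V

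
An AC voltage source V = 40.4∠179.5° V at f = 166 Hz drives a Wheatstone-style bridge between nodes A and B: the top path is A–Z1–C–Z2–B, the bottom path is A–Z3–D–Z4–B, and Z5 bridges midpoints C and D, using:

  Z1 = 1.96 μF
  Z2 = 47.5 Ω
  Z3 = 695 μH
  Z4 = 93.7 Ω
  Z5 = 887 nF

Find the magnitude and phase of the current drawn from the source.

Step 1 — Angular frequency: ω = 2π·f = 2π·166 = 1043 rad/s.
Step 2 — Component impedances:
  Z1: Z = 1/(jωC) = -j/(ω·C) = 0 - j489.2 Ω
  Z2: Z = R = 47.5 Ω
  Z3: Z = jωL = j·1043·0.000695 = 0 + j0.7249 Ω
  Z4: Z = R = 93.7 Ω
  Z5: Z = 1/(jωC) = -j/(ω·C) = 0 - j1081 Ω
Step 3 — Bridge requires nodal analysis (the Z5 bridge couples midpoints C and D, so the two paths cannot be reduced to a simple series/parallel combination). Setting node B to ground and injecting 1 A at node A, the 3-node admittance system at A, C, D solves to V_A = Z_AB = 84.62 - j21.56 Ω = 87.33∠-14.3° Ω.
Step 4 — Source phasor: V = 40.4∠179.5° V = -40.4 + j0.3526 V.
Step 5 — Ohm's law: I = V / Z_total = (-40.4 + j0.3526) / (84.62 - j21.56) = -0.4493 - j0.1103 A.
Step 6 — Convert to polar: |I| = 0.4626 A, ∠I = -166.2°.

I = 0.4626∠-166.2° A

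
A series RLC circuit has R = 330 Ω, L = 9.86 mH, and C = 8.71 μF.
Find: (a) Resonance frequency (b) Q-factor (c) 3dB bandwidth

Step 1 — Resonance condition Im(Z)=0 gives ω₀ = 1/√(LC).
Step 2 — ω₀ = 1/√(0.00986·8.71e-06) = 3412 rad/s.
Step 3 — f₀ = ω₀/(2π) = 543.1 Hz.
Step 4 — Series Q: Q = ω₀L/R = 3412·0.00986/330 = 0.102.
Step 5 — 3dB bandwidth: Δω = ω₀/Q = 3.347e+04 rad/s; BW = Δω/(2π) = 5327 Hz.

(a) f₀ = 543.1 Hz  (b) Q = 0.102  (c) BW = 5327 Hz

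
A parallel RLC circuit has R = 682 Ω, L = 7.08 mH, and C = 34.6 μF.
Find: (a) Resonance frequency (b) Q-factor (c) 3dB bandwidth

Step 1 — Resonance: ω₀ = 1/√(LC) = 1/√(0.00708·3.46e-05) = 2020 rad/s.
Step 2 — f₀ = ω₀/(2π) = 321.6 Hz.
Step 3 — Parallel Q: Q = R/(ω₀L) = 682/(2020·0.00708) = 47.68.
Step 4 — Bandwidth: Δω = ω₀/Q = 42.38 rad/s; BW = Δω/(2π) = 6.745 Hz.

(a) f₀ = 321.6 Hz  (b) Q = 47.68  (c) BW = 6.745 Hz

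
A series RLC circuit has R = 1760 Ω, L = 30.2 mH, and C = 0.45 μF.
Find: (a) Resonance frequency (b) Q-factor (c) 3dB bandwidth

Step 1 — Resonance condition Im(Z)=0 gives ω₀ = 1/√(LC).
Step 2 — ω₀ = 1/√(0.0302·4.5e-07) = 8578 rad/s.
Step 3 — f₀ = ω₀/(2π) = 1365 Hz.
Step 4 — Series Q: Q = ω₀L/R = 8578·0.0302/1760 = 0.1472.
Step 5 — 3dB bandwidth: Δω = ω₀/Q = 5.828e+04 rad/s; BW = Δω/(2π) = 9275 Hz.

(a) f₀ = 1365 Hz  (b) Q = 0.1472  (c) BW = 9275 Hz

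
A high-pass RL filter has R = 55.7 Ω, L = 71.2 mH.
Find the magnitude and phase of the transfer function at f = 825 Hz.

Step 1 — Angular frequency: ω = 2π·825 = 5184 rad/s.
Step 2 — Transfer function: H(jω) = jωL/(R + jωL).
Step 3 — Numerator jωL = j·369.1; denominator R + jωL = 55.7 + j369.1.
Step 4 — H = 0.9777 + j0.1476.
Step 5 — Magnitude: |H| = 0.9888 (-0.1 dB); phase: φ = 8.6°.

|H| = 0.9888 (-0.1 dB), φ = 8.6°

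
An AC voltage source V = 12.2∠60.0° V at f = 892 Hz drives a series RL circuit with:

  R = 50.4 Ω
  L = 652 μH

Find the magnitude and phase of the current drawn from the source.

Step 1 — Angular frequency: ω = 2π·f = 2π·892 = 5605 rad/s.
Step 2 — Component impedances:
  R: Z = R = 50.4 Ω
  L: Z = jωL = j·5605·0.000652 = 0 + j3.654 Ω
Step 3 — Series combination: Z_total = R + L = 50.4 + j3.654 Ω = 50.53∠4.1° Ω.
Step 4 — Source phasor: V = 12.2∠60.0° V = 6.1 + j10.57 V.
Step 5 — Ohm's law: I = V / Z_total = (6.1 + j10.57) / (50.4 + j3.654) = 0.1355 + j0.1998 A.
Step 6 — Convert to polar: |I| = 0.2414 A, ∠I = 55.9°.

I = 0.2414∠55.9° A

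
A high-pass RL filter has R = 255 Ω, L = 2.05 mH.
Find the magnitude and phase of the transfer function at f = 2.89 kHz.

Step 1 — Angular frequency: ω = 2π·2890 = 1.816e+04 rad/s.
Step 2 — Transfer function: H(jω) = jωL/(R + jωL).
Step 3 — Numerator jωL = j·37.22; denominator R + jωL = 255 + j37.22.
Step 4 — H = 0.02087 + j0.1429.
Step 5 — Magnitude: |H| = 0.1444 (-16.8 dB); phase: φ = 81.7°.

|H| = 0.1444 (-16.8 dB), φ = 81.7°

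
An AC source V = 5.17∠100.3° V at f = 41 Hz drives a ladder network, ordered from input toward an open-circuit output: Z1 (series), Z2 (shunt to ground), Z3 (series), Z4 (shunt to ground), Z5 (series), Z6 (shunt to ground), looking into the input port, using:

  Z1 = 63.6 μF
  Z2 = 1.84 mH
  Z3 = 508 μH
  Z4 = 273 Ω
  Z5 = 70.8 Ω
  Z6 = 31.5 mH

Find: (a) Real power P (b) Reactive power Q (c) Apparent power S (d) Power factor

Step 1 — Angular frequency: ω = 2π·f = 2π·41 = 257.6 rad/s.
Step 2 — Component impedances:
  Z1: Z = 1/(jωC) = -j/(ω·C) = 0 - j61.04 Ω
  Z2: Z = jωL = j·257.6·0.00184 = 0 + j0.474 Ω
  Z3: Z = jωL = j·257.6·0.000508 = 0 + j0.1309 Ω
  Z4: Z = R = 273 Ω
  Z5: Z = R = 70.8 Ω
  Z6: Z = jωL = j·257.6·0.0315 = 0 + j8.115 Ω
Step 3 — Ladder network (open output): work backward from the far end, alternating series and parallel combinations. Z_in = 0.003947 - j60.56 Ω = 60.56∠-90.0° Ω.
Step 4 — Source phasor: V = 5.17∠100.3° V = -0.9244 + j5.087 V.
Step 5 — Current: I = V / Z = -0.08399 - j0.01526 A = 0.08537∠-169.7° A.
Step 6 — Complex power: S = V·I* = 2.877e-05 - j0.4414 VA.
Step 7 — Real power: P = Re(S) = 2.877e-05 W.
Step 8 — Reactive power: Q = Im(S) = -0.4414 VAR.
Step 9 — Apparent power: |S| = 0.4414 VA.
Step 10 — Power factor: PF = P/|S| = 6.518e-05 (leading).

(a) P = 2.877e-05 W  (b) Q = -0.4414 VAR  (c) S = 0.4414 VA  (d) PF = 6.518e-05 (leading)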